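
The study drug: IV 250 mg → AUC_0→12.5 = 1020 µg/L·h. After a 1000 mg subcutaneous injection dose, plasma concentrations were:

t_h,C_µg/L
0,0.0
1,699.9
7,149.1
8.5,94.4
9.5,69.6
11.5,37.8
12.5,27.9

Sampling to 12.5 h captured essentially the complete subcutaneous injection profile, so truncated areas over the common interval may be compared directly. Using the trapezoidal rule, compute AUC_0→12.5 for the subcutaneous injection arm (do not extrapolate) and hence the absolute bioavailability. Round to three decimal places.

Trapezoidal AUC_0→12.5 (subcutaneous injection):
  [0→1]: (0.0+699.9)/2 × 1 = 349.95
  [1→7]: (699.9+149.1)/2 × 6 = 2547.0
  [7→8.5]: (149.1+94.4)/2 × 1.5 = 182.625
  [8.5→9.5]: (94.4+69.6)/2 × 1 = 82.0
  [9.5→11.5]: (69.6+37.8)/2 × 2 = 107.4
  [11.5→12.5]: (37.8+27.9)/2 × 1 = 32.85
  Sum = 3301.825 µg/L·h
F = (AUC_ev/D_ev)/(AUC_iv/D_iv) = (3301.825/1000)/(1020/250) = 3.301825/4.08 = 0.8093

F = 0.809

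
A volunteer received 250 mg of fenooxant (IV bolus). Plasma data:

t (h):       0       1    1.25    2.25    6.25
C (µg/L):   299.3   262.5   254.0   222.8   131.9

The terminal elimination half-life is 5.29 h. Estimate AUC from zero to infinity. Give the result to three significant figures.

AUC = 2300 µg/L·h

Trapezoidal AUC_0→6.25:
  [0→1]: (299.3+262.5)/2 × 1 = 280.9
  [1→1.25]: (262.5+254.0)/2 × 0.25 = 64.5625
  [1.25→2.25]: (254.0+222.8)/2 × 1 = 238.4
  [2.25→6.25]: (222.8+131.9)/2 × 4 = 709.4
  Sum = 1293.2625 µg/L·h
k_e = ln2 / t½ = 0.693147 / 5.29 = 0.1310 h^-1
Extrapolated tail: C_last / k_e = 131.9 / 0.131 = 1006.870
AUC_0→∞ = 1293.2625 + 1006.870 = 2300.1325 µg/L·h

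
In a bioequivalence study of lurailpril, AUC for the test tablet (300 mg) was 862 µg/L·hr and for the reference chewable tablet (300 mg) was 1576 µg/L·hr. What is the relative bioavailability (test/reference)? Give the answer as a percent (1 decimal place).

F_rel = (AUC_test/D_test) / (AUC_ref/D_ref)
      = (862/300) / (1576/300)
      = 2.87333 / 5.25333 = 0.5470 = 54.70%

F_rel = 54.7%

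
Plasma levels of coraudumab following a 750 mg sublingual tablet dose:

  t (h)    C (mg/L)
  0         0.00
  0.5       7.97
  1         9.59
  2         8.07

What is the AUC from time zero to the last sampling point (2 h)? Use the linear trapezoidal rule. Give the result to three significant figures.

AUC = 15.2 mg/L·h

Trapezoidal AUC_0→2:
  [0→0.5]: (0.00+7.97)/2 × 0.5 = 1.9925
  [0.5→1]: (7.97+9.59)/2 × 0.5 = 4.39
  [1→2]: (9.59+8.07)/2 × 1 = 8.83
  Sum = 15.2125 mg/L·h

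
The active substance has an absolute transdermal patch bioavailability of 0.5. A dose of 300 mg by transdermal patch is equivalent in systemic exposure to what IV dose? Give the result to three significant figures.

D_iv = 150 mg

Systemic exposure from an extravascular dose = F × D_ev, so the equivalent IV dose is F × D_ev.
D_iv = F × D_ev = 0.5 × 300 = 150 mg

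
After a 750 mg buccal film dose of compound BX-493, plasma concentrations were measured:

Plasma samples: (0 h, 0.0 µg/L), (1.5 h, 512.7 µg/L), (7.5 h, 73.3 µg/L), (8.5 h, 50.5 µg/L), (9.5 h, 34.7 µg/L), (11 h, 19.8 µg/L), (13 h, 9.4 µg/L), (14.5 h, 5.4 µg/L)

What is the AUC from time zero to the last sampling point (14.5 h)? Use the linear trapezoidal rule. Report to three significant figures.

AUC = 2330 µg/L·h

Trapezoidal AUC_0→14.5:
  [0→1.5]: (0.0+512.7)/2 × 1.5 = 384.525
  [1.5→7.5]: (512.7+73.3)/2 × 6 = 1758.0
  [7.5→8.5]: (73.3+50.5)/2 × 1 = 61.9
  [8.5→9.5]: (50.5+34.7)/2 × 1 = 42.6
  [9.5→11]: (34.7+19.8)/2 × 1.5 = 40.875
  [11→13]: (19.8+9.4)/2 × 2 = 29.2
  [13→14.5]: (9.4+5.4)/2 × 1.5 = 11.1
  Sum = 2328.2 µg/L·h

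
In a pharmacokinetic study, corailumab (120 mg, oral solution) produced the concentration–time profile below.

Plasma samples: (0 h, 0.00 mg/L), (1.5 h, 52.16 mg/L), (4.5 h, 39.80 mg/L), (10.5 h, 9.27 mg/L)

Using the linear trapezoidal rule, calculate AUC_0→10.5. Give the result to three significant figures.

AUC = 324 mg/L·h

Trapezoidal AUC_0→10.5:
  [0→1.5]: (0.00+52.16)/2 × 1.5 = 39.12
  [1.5→4.5]: (52.16+39.80)/2 × 3 = 137.94
  [4.5→10.5]: (39.80+9.27)/2 × 6 = 147.21
  Sum = 324.27 mg/L·h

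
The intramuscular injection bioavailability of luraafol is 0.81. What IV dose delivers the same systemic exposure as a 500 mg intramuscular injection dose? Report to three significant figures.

D_iv = 405 mg

Systemic exposure from an extravascular dose = F × D_ev, so the equivalent IV dose is F × D_ev.
D_iv = F × D_ev = 0.81 × 500 = 405 mg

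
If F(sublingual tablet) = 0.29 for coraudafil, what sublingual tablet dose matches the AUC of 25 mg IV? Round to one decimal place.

D_sublingual = 86.2 mg

For equal systemic exposure: F × D_ev = D_iv
D_ev = D_iv / F = 25 / 0.29 = 86.2069 mg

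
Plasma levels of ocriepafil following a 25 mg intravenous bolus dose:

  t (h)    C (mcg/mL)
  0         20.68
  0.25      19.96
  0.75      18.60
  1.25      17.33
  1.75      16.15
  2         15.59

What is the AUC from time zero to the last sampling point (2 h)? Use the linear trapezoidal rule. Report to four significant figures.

AUC = 36.04 mcg/mL·h

Trapezoidal AUC_0→2:
  [0→0.25]: (20.68+19.96)/2 × 0.25 = 5.08
  [0.25→0.75]: (19.96+18.60)/2 × 0.5 = 9.64
  [0.75→1.25]: (18.60+17.33)/2 × 0.5 = 8.9825
  [1.25→1.75]: (17.33+16.15)/2 × 0.5 = 8.37
  [1.75→2]: (16.15+15.59)/2 × 0.25 = 3.9675
  Sum = 36.04 mcg/mL·h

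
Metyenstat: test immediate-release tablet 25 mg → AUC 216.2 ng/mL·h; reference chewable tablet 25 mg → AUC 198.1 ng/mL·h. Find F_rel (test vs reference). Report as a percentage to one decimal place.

F_rel = 109.1%

F_rel = (AUC_test/D_test) / (AUC_ref/D_ref)
      = (216.2/25) / (198.1/25)
      = 8.648 / 7.924 = 1.0914 = 109.14%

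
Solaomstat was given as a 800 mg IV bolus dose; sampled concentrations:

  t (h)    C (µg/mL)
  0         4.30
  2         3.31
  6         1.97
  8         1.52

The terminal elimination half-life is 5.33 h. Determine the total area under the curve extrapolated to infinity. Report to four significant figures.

Trapezoidal AUC_0→8:
  [0→2]: (4.30+3.31)/2 × 2 = 7.61
  [2→6]: (3.31+1.97)/2 × 4 = 10.56
  [6→8]: (1.97+1.52)/2 × 2 = 3.49
  Sum = 21.66 µg/mL·h
k_e = ln2 / t½ = 0.693147 / 5.33 = 0.1300 h^-1
Extrapolated tail: C_last / k_e = 1.52 / 0.13 = 11.692
AUC_0→∞ = 21.66 + 11.692 = 33.352 µg/mL·h

AUC = 33.35 µg/mL·h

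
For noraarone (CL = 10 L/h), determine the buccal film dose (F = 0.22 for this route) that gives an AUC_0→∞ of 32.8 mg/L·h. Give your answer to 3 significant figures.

Dose = 1490 mg

Dose = CL × AUC_0→∞ / F
     = 10 × 32.8 / 0.22 = 1490.91 mg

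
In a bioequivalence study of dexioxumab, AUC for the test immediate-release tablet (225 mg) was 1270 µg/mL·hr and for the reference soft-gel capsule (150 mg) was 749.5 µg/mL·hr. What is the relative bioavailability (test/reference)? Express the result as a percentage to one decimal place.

F_rel = 113.0%

F_rel = (AUC_test/D_test) / (AUC_ref/D_ref)
      = (1270/225) / (749.5/150)
      = 5.64444 / 4.99667 = 1.1296 = 112.96%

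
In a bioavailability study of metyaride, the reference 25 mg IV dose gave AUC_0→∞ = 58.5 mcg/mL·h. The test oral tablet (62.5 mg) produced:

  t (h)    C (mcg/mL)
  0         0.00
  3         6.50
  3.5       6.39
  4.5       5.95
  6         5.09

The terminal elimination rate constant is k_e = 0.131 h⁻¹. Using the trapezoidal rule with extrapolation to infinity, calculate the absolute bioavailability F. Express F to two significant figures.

F = 0.45

Trapezoidal AUC_0→6 (oral tablet):
  [0→3]: (0.00+6.50)/2 × 3 = 9.75
  [3→3.5]: (6.50+6.39)/2 × 0.5 = 3.2225
  [3.5→4.5]: (6.39+5.95)/2 × 1 = 6.17
  [4.5→6]: (5.95+5.09)/2 × 1.5 = 8.28
  Sum = 27.4225 mcg/mL·h
Tail: C_last/k_e = 5.09/0.131 = 38.855
AUC_0→∞ (oral tablet) = 27.4225 + 38.855 = 66.2775 mcg/mL·h
F = (AUC_ev/D_ev)/(AUC_iv/D_iv) = (66.2775/62.5)/(58.5/25) = 1.06044/2.34 = 0.4532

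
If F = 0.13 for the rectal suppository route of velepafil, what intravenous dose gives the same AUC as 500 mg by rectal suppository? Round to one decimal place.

Systemic exposure from an extravascular dose = F × D_ev, so the equivalent IV dose is F × D_ev.
D_iv = F × D_ev = 0.13 × 500 = 65 mg

D_iv = 65.0 mg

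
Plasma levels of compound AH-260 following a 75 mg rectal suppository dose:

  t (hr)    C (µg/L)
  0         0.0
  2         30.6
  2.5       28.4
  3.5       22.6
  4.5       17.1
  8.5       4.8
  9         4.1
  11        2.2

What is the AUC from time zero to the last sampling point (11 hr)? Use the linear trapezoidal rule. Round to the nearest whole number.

Trapezoidal AUC_0→11:
  [0→2]: (0.0+30.6)/2 × 2 = 30.6
  [2→2.5]: (30.6+28.4)/2 × 0.5 = 14.75
  [2.5→3.5]: (28.4+22.6)/2 × 1 = 25.5
  [3.5→4.5]: (22.6+17.1)/2 × 1 = 19.85
  [4.5→8.5]: (17.1+4.8)/2 × 4 = 43.8
  [8.5→9]: (4.8+4.1)/2 × 0.5 = 2.225
  [9→11]: (4.1+2.2)/2 × 2 = 6.3
  Sum = 143.025 µg/L·hr

AUC = 143 µg/L·hr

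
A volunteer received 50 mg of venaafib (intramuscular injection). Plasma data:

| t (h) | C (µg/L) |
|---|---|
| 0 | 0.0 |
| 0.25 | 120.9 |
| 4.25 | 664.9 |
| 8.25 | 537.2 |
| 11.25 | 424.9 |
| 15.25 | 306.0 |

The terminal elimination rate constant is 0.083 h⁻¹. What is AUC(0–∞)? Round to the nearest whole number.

AUC = 10583 µg/L·h

Trapezoidal AUC_0→15.25:
  [0→0.25]: (0.0+120.9)/2 × 0.25 = 15.1125
  [0.25→4.25]: (120.9+664.9)/2 × 4 = 1571.6
  [4.25→8.25]: (664.9+537.2)/2 × 4 = 2404.2
  [8.25→11.25]: (537.2+424.9)/2 × 3 = 1443.15
  [11.25→15.25]: (424.9+306.0)/2 × 4 = 1461.8
  Sum = 6895.8625 µg/L·h
Extrapolated tail: C_last / k_e = 306.0 / 0.083 = 3686.747
AUC_0→∞ = 6895.8625 + 3686.747 = 10582.6095 µg/L·h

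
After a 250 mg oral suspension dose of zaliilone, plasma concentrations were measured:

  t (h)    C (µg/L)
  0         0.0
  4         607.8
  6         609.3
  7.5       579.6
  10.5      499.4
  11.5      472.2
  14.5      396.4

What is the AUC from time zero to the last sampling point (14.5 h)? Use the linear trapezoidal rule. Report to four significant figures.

Trapezoidal AUC_0→14.5:
  [0→4]: (0.0+607.8)/2 × 4 = 1215.6
  [4→6]: (607.8+609.3)/2 × 2 = 1217.1
  [6→7.5]: (609.3+579.6)/2 × 1.5 = 891.675
  [7.5→10.5]: (579.6+499.4)/2 × 3 = 1618.5
  [10.5→11.5]: (499.4+472.2)/2 × 1 = 485.8
  [11.5→14.5]: (472.2+396.4)/2 × 3 = 1302.9
  Sum = 6731.575 µg/L·h

AUC = 6732 µg/L·h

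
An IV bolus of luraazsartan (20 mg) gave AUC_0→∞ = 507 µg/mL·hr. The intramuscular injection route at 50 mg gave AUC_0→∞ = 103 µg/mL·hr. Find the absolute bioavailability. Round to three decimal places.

F = 0.081

F = (AUC_ev / D_ev) / (AUC_iv / D_iv)
  = (103/50) / (507/20)
  = 2.06 / 25.35 = 0.0813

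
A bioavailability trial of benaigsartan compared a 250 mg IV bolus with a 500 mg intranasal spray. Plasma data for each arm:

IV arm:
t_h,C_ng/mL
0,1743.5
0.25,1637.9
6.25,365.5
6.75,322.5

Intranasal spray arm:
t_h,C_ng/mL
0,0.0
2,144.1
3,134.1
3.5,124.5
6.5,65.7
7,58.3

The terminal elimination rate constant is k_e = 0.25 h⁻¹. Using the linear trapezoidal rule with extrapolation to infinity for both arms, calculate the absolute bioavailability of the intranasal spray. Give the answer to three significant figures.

Trapezoidal AUC_0→6.75 (IV):
  [0→0.25]: (1743.5+1637.9)/2 × 0.25 = 422.675
  [0.25→6.25]: (1637.9+365.5)/2 × 6 = 6010.2
  [6.25→6.75]: (365.5+322.5)/2 × 0.5 = 172.0
  Sum = 6604.875 ng/mL·h
IV tail: 322.5/0.25 = 1290.000; AUC_iv,0→∞ = 6604.875 + 1290.000 = 7894.875 ng/mL·h
Trapezoidal AUC_0→7 (intranasal spray):
  [0→2]: (0.0+144.1)/2 × 2 = 144.1
  [2→3]: (144.1+134.1)/2 × 1 = 139.1
  [3→3.5]: (134.1+124.5)/2 × 0.5 = 64.65
  [3.5→6.5]: (124.5+65.7)/2 × 3 = 285.3
  [6.5→7]: (65.7+58.3)/2 × 0.5 = 31.0
  Sum = 664.15 ng/mL·h
intranasal spray tail: 58.3/0.25 = 233.200; AUC_ev,0→∞ = 664.15 + 233.200 = 897.35 ng/mL·h
F = (AUC_ev/D_ev)/(AUC_iv/D_iv) = (897.35/500)/(7894.875/250) = 1.7947/31.5795 = 0.0568

F = 0.0568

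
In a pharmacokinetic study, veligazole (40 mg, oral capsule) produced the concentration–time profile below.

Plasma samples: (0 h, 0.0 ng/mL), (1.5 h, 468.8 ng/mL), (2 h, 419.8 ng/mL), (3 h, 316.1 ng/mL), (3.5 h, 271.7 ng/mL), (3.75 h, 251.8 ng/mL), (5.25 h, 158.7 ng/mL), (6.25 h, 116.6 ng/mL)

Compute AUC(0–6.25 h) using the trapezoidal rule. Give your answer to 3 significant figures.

AUC = 1600 ng/mL·h

Trapezoidal AUC_0→6.25:
  [0→1.5]: (0.0+468.8)/2 × 1.5 = 351.6
  [1.5→2]: (468.8+419.8)/2 × 0.5 = 222.15
  [2→3]: (419.8+316.1)/2 × 1 = 367.95
  [3→3.5]: (316.1+271.7)/2 × 0.5 = 146.95
  [3.5→3.75]: (271.7+251.8)/2 × 0.25 = 65.4375
  [3.75→5.25]: (251.8+158.7)/2 × 1.5 = 307.875
  [5.25→6.25]: (158.7+116.6)/2 × 1 = 137.65
  Sum = 1599.6125 ng/mL·h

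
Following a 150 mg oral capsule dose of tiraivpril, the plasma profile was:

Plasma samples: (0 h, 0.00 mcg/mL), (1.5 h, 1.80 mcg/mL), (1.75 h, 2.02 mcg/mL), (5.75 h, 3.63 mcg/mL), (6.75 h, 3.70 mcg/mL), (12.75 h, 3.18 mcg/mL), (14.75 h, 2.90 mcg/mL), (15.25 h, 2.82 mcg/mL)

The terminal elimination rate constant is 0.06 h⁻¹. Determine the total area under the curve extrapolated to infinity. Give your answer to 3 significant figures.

AUC = 91.9 mcg/mL·h

Trapezoidal AUC_0→15.25:
  [0→1.5]: (0.00+1.80)/2 × 1.5 = 1.35
  [1.5→1.75]: (1.80+2.02)/2 × 0.25 = 0.4775
  [1.75→5.75]: (2.02+3.63)/2 × 4 = 11.3
  [5.75→6.75]: (3.63+3.70)/2 × 1 = 3.665
  [6.75→12.75]: (3.70+3.18)/2 × 6 = 20.64
  [12.75→14.75]: (3.18+2.90)/2 × 2 = 6.08
  [14.75→15.25]: (2.90+2.82)/2 × 0.5 = 1.43
  Sum = 44.9425 mcg/mL·h
Extrapolated tail: C_last / k_e = 2.82 / 0.06 = 47.000
AUC_0→∞ = 44.9425 + 47.000 = 91.9425 mcg/mL·h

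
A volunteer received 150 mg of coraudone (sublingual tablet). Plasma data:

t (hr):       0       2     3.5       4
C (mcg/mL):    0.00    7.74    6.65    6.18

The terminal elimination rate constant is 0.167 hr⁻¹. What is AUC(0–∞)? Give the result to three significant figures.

AUC = 58.7 mcg/mL·hr

Trapezoidal AUC_0→4:
  [0→2]: (0.00+7.74)/2 × 2 = 7.74
  [2→3.5]: (7.74+6.65)/2 × 1.5 = 10.7925
  [3.5→4]: (6.65+6.18)/2 × 0.5 = 3.2075
  Sum = 21.74 mcg/mL·hr
Extrapolated tail: C_last / k_e = 6.18 / 0.167 = 37.006
AUC_0→∞ = 21.74 + 37.006 = 58.746 mcg/mL·hr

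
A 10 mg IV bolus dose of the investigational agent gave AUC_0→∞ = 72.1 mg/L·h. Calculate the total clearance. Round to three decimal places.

CL = Dose_iv / AUC_0→∞
   = 10 / 72.1 = 0.138696 L/h

CL = 0.139 L/h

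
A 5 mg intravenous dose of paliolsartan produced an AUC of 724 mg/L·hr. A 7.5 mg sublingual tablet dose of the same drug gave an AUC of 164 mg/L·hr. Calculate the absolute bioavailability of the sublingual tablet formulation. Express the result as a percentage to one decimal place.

F = 15.1%

F = (AUC_ev / D_ev) / (AUC_iv / D_iv)
  = (164/7.5) / (724/5)
  = 21.8667 / 144.8 = 0.1510
  = 15.10%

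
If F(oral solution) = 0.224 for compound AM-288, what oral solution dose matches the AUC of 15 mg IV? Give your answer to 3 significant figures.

For equal systemic exposure: F × D_ev = D_iv
D_ev = D_iv / F = 15 / 0.224 = 66.9643 mg

D_oral = 67.0 mg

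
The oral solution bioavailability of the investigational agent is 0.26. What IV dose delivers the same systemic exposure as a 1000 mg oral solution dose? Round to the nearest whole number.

Systemic exposure from an extravascular dose = F × D_ev, so the equivalent IV dose is F × D_ev.
D_iv = F × D_ev = 0.26 × 1000 = 260 mg

D_iv = 260 mg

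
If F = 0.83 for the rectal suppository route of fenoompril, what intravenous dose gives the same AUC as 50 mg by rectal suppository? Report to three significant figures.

D_iv = 41.5 mg

Systemic exposure from an extravascular dose = F × D_ev, so the equivalent IV dose is F × D_ev.
D_iv = F × D_ev = 0.83 × 50 = 41.5 mg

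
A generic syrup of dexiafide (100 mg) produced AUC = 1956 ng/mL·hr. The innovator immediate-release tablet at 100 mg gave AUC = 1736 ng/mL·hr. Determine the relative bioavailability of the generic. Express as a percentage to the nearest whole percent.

F_rel = (AUC_test/D_test) / (AUC_ref/D_ref)
      = (1956/100) / (1736/100)
      = 19.56 / 17.36 = 1.1267 = 112.67%

F_rel = 113%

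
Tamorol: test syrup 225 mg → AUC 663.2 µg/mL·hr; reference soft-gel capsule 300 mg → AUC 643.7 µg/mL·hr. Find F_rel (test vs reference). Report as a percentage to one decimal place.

F_rel = (AUC_test/D_test) / (AUC_ref/D_ref)
      = (663.2/225) / (643.7/300)
      = 2.94756 / 2.14567 = 1.3737 = 137.37%

F_rel = 137.4%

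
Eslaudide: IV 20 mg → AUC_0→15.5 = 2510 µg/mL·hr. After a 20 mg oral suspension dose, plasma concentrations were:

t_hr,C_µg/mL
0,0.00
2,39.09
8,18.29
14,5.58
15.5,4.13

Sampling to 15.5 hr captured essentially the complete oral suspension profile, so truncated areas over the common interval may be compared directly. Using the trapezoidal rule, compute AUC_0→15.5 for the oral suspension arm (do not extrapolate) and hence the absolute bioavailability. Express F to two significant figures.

F = 0.12

Trapezoidal AUC_0→15.5 (oral suspension):
  [0→2]: (0.00+39.09)/2 × 2 = 39.09
  [2→8]: (39.09+18.29)/2 × 6 = 172.14
  [8→14]: (18.29+5.58)/2 × 6 = 71.61
  [14→15.5]: (5.58+4.13)/2 × 1.5 = 7.2825
  Sum = 290.1225 µg/mL·hr
F = (AUC_ev/D_ev)/(AUC_iv/D_iv) = (290.1225/20)/(2510/20) = 14.506125/125.5 = 0.1156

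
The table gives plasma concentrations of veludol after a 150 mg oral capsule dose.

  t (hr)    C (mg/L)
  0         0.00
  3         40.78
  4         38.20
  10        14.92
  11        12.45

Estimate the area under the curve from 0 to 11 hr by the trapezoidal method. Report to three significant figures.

Trapezoidal AUC_0→11:
  [0→3]: (0.00+40.78)/2 × 3 = 61.17
  [3→4]: (40.78+38.20)/2 × 1 = 39.49
  [4→10]: (38.20+14.92)/2 × 6 = 159.36
  [10→11]: (14.92+12.45)/2 × 1 = 13.685
  Sum = 273.705 mg/L·hr

AUC = 274 mg/L·hr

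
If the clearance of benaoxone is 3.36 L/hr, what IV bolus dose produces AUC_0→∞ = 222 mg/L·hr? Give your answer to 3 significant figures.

Dose = 746 mg

Dose_iv = CL × AUC_0→∞
     = 3.36 × 222 = 745.92 mg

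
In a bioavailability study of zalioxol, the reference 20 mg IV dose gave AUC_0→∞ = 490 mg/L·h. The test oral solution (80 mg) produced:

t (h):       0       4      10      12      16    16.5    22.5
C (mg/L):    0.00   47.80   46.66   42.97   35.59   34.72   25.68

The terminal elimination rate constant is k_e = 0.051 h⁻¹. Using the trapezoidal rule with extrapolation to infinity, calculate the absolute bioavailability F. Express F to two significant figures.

F = 0.68

Trapezoidal AUC_0→22.5 (oral solution):
  [0→4]: (0.00+47.80)/2 × 4 = 95.6
  [4→10]: (47.80+46.66)/2 × 6 = 283.38
  [10→12]: (46.66+42.97)/2 × 2 = 89.63
  [12→16]: (42.97+35.59)/2 × 4 = 157.12
  [16→16.5]: (35.59+34.72)/2 × 0.5 = 17.5775
  [16.5→22.5]: (34.72+25.68)/2 × 6 = 181.2
  Sum = 824.5075 mg/L·h
Tail: C_last/k_e = 25.68/0.051 = 503.529
AUC_0→∞ (oral solution) = 824.5075 + 503.529 = 1328.0365 mg/L·h
F = (AUC_ev/D_ev)/(AUC_iv/D_iv) = (1328.0365/80)/(490/20) = 16.6005/24.5 = 0.6776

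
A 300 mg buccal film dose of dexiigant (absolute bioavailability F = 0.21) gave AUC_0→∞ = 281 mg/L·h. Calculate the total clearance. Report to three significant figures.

CL = F × Dose / AUC_0→∞
   = 0.21 × 300 / 281 = 0.224199 L/h

CL = 0.224 L/h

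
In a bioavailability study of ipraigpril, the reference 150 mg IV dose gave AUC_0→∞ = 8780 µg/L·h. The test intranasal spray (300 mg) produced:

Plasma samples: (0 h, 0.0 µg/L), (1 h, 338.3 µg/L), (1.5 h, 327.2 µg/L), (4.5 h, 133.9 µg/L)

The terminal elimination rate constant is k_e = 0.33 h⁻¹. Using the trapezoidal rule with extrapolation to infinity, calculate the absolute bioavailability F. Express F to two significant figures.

F = 0.082

Trapezoidal AUC_0→4.5 (intranasal spray):
  [0→1]: (0.0+338.3)/2 × 1 = 169.15
  [1→1.5]: (338.3+327.2)/2 × 0.5 = 166.375
  [1.5→4.5]: (327.2+133.9)/2 × 3 = 691.65
  Sum = 1027.175 µg/L·h
Tail: C_last/k_e = 133.9/0.33 = 405.758
AUC_0→∞ (intranasal spray) = 1027.175 + 405.758 = 1432.933 µg/L·h
F = (AUC_ev/D_ev)/(AUC_iv/D_iv) = (1432.933/300)/(8780/150) = 4.77644/58.5333 = 0.0816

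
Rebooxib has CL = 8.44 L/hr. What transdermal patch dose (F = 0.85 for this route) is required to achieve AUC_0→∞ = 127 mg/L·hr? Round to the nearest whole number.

Dose = CL × AUC_0→∞ / F
     = 8.44 × 127 / 0.85 = 1261.04 mg

Dose = 1261 mg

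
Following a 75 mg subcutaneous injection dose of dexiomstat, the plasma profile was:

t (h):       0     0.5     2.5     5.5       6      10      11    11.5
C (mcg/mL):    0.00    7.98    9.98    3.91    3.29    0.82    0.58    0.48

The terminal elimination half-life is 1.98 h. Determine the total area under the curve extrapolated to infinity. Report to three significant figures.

Trapezoidal AUC_0→11.5:
  [0→0.5]: (0.00+7.98)/2 × 0.5 = 1.995
  [0.5→2.5]: (7.98+9.98)/2 × 2 = 17.96
  [2.5→5.5]: (9.98+3.91)/2 × 3 = 20.835
  [5.5→6]: (3.91+3.29)/2 × 0.5 = 1.8
  [6→10]: (3.29+0.82)/2 × 4 = 8.22
  [10→11]: (0.82+0.58)/2 × 1 = 0.7
  [11→11.5]: (0.58+0.48)/2 × 0.5 = 0.265
  Sum = 51.775 mcg/mL·h
k_e = ln2 / t½ = 0.693147 / 1.98 = 0.3501 h^-1
Extrapolated tail: C_last / k_e = 0.48 / 0.3501 = 1.371
AUC_0→∞ = 51.775 + 1.371 = 53.146 mcg/mL·h

AUC = 53.1 mcg/mL·h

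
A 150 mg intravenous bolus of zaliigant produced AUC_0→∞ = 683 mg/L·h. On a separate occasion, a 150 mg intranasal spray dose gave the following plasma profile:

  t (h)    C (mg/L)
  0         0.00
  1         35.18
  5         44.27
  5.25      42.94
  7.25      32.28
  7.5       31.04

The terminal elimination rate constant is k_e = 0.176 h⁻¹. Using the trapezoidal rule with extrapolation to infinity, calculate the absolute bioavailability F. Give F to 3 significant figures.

Trapezoidal AUC_0→7.5 (intranasal spray):
  [0→1]: (0.00+35.18)/2 × 1 = 17.59
  [1→5]: (35.18+44.27)/2 × 4 = 158.9
  [5→5.25]: (44.27+42.94)/2 × 0.25 = 10.90125
  [5.25→7.25]: (42.94+32.28)/2 × 2 = 75.22
  [7.25→7.5]: (32.28+31.04)/2 × 0.25 = 7.915
  Sum = 270.52625 mg/L·h
Tail: C_last/k_e = 31.04/0.176 = 176.364
AUC_0→∞ (intranasal spray) = 270.52625 + 176.364 = 446.89025 mg/L·h
F = (AUC_ev/D_ev)/(AUC_iv/D_iv) = (446.89025/150)/(683/150) = 2.97927/4.55333 = 0.6543

F = 0.654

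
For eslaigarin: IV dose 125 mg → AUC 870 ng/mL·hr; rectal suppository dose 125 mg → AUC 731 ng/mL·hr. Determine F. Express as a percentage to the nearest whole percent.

F = 84%

F = (AUC_ev / D_ev) / (AUC_iv / D_iv)
  = (731/125) / (870/125)
  = 5.848 / 6.96 = 0.8402
  = 84.02%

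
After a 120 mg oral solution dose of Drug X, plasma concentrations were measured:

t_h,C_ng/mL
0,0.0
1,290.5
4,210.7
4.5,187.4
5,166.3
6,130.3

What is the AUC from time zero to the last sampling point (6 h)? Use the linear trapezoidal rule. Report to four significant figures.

AUC = 1233 ng/mL·h

Trapezoidal AUC_0→6:
  [0→1]: (0.0+290.5)/2 × 1 = 145.25
  [1→4]: (290.5+210.7)/2 × 3 = 751.8
  [4→4.5]: (210.7+187.4)/2 × 0.5 = 99.525
  [4.5→5]: (187.4+166.3)/2 × 0.5 = 88.425
  [5→6]: (166.3+130.3)/2 × 1 = 148.3
  Sum = 1233.3 ng/mL·h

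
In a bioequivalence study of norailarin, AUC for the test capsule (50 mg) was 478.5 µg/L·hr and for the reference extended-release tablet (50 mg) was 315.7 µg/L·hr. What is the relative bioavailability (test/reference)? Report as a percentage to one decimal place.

F_rel = (AUC_test/D_test) / (AUC_ref/D_ref)
      = (478.5/50) / (315.7/50)
      = 9.57 / 6.314 = 1.5157 = 151.57%

F_rel = 151.6%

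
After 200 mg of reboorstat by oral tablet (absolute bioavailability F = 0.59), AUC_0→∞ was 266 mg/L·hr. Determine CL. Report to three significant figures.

CL = F × Dose / AUC_0→∞
   = 0.59 × 200 / 266 = 0.443609 L/hr

CL = 0.444 L/hr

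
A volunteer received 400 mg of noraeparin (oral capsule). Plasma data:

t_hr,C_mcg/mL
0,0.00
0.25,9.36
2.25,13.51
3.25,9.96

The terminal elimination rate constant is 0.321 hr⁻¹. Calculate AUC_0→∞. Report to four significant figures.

AUC = 66.80 mcg/mL·hr

Trapezoidal AUC_0→3.25:
  [0→0.25]: (0.00+9.36)/2 × 0.25 = 1.17
  [0.25→2.25]: (9.36+13.51)/2 × 2 = 22.87
  [2.25→3.25]: (13.51+9.96)/2 × 1 = 11.735
  Sum = 35.775 mcg/mL·hr
Extrapolated tail: C_last / k_e = 9.96 / 0.321 = 31.028
AUC_0→∞ = 35.775 + 31.028 = 66.803 mcg/mL·hr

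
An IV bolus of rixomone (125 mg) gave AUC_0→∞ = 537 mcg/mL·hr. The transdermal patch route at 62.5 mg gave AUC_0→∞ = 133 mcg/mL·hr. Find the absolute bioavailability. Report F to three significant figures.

F = (AUC_ev / D_ev) / (AUC_iv / D_iv)
  = (133/62.5) / (537/125)
  = 2.128 / 4.296 = 0.4953

F = 0.495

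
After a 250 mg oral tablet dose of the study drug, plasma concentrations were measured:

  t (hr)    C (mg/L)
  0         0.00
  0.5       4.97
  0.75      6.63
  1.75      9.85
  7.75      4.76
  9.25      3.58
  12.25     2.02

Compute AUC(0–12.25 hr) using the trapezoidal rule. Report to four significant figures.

Trapezoidal AUC_0→12.25:
  [0→0.5]: (0.00+4.97)/2 × 0.5 = 1.2425
  [0.5→0.75]: (4.97+6.63)/2 × 0.25 = 1.45
  [0.75→1.75]: (6.63+9.85)/2 × 1 = 8.24
  [1.75→7.75]: (9.85+4.76)/2 × 6 = 43.83
  [7.75→9.25]: (4.76+3.58)/2 × 1.5 = 6.255
  [9.25→12.25]: (3.58+2.02)/2 × 3 = 8.4
  Sum = 69.4175 mg/L·hr

AUC = 69.42 mg/L·hr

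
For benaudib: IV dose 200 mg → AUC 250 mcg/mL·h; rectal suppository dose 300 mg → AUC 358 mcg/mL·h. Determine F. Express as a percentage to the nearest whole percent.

F = 95%

F = (AUC_ev / D_ev) / (AUC_iv / D_iv)
  = (358/300) / (250/200)
  = 1.19333 / 1.25 = 0.9547
  = 95.47%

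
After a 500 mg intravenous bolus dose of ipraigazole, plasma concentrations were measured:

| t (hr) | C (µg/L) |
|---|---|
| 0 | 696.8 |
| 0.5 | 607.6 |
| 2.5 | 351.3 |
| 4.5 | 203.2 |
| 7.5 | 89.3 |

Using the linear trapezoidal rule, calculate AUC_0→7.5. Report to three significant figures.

AUC = 2280 µg/L·hr

Trapezoidal AUC_0→7.5:
  [0→0.5]: (696.8+607.6)/2 × 0.5 = 326.1
  [0.5→2.5]: (607.6+351.3)/2 × 2 = 958.9
  [2.5→4.5]: (351.3+203.2)/2 × 2 = 554.5
  [4.5→7.5]: (203.2+89.3)/2 × 3 = 438.75
  Sum = 2278.25 µg/L·hr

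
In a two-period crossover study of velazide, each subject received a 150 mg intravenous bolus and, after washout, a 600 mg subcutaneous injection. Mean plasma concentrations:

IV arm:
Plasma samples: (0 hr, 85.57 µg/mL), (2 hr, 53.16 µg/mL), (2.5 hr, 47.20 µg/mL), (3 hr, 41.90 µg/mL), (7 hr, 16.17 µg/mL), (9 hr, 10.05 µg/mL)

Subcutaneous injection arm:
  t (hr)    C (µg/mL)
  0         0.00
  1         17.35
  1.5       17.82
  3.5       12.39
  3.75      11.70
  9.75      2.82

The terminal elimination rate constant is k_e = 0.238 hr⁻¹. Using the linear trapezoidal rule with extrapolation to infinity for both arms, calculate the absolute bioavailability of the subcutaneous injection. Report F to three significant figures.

Trapezoidal AUC_0→9 (IV):
  [0→2]: (85.57+53.16)/2 × 2 = 138.73
  [2→2.5]: (53.16+47.20)/2 × 0.5 = 25.09
  [2.5→3]: (47.20+41.90)/2 × 0.5 = 22.275
  [3→7]: (41.90+16.17)/2 × 4 = 116.14
  [7→9]: (16.17+10.05)/2 × 2 = 26.22
  Sum = 328.455 µg/mL·hr
IV tail: 10.05/0.238 = 42.227; AUC_iv,0→∞ = 328.455 + 42.227 = 370.682 µg/mL·hr
Trapezoidal AUC_0→9.75 (subcutaneous injection):
  [0→1]: (0.00+17.35)/2 × 1 = 8.675
  [1→1.5]: (17.35+17.82)/2 × 0.5 = 8.7925
  [1.5→3.5]: (17.82+12.39)/2 × 2 = 30.21
  [3.5→3.75]: (12.39+11.70)/2 × 0.25 = 3.01125
  [3.75→9.75]: (11.70+2.82)/2 × 6 = 43.56
  Sum = 94.24875 µg/mL·hr
subcutaneous injection tail: 2.82/0.238 = 11.849; AUC_ev,0→∞ = 94.24875 + 11.849 = 106.09775 µg/mL·hr
F = (AUC_ev/D_ev)/(AUC_iv/D_iv) = (106.09775/600)/(370.682/150) = 0.17683/2.47121 = 0.0716

F = 0.0716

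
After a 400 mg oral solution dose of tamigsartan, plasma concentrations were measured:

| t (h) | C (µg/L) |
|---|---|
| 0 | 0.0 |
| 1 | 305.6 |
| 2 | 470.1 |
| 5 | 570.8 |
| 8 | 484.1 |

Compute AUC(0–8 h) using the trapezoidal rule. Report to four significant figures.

Trapezoidal AUC_0→8:
  [0→1]: (0.0+305.6)/2 × 1 = 152.8
  [1→2]: (305.6+470.1)/2 × 1 = 387.85
  [2→5]: (470.1+570.8)/2 × 3 = 1561.35
  [5→8]: (570.8+484.1)/2 × 3 = 1582.35
  Sum = 3684.35 µg/L·h

AUC = 3684 µg/L·h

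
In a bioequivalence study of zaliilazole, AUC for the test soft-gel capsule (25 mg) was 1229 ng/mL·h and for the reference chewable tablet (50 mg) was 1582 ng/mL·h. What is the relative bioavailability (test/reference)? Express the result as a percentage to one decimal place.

F_rel = (AUC_test/D_test) / (AUC_ref/D_ref)
      = (1229/25) / (1582/50)
      = 49.16 / 31.64 = 1.5537 = 155.37%

F_rel = 155.4%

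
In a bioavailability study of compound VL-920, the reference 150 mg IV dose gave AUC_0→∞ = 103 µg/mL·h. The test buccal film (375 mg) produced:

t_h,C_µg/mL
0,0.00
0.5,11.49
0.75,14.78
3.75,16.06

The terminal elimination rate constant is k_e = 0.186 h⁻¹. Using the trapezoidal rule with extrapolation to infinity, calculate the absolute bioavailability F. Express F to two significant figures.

F = 0.54

Trapezoidal AUC_0→3.75 (buccal film):
  [0→0.5]: (0.00+11.49)/2 × 0.5 = 2.8725
  [0.5→0.75]: (11.49+14.78)/2 × 0.25 = 3.28375
  [0.75→3.75]: (14.78+16.06)/2 × 3 = 46.26
  Sum = 52.41625 µg/mL·h
Tail: C_last/k_e = 16.06/0.186 = 86.344
AUC_0→∞ (buccal film) = 52.41625 + 86.344 = 138.76025 µg/mL·h
F = (AUC_ev/D_ev)/(AUC_iv/D_iv) = (138.76025/375)/(103/150) = 0.370027/0.686667 = 0.5389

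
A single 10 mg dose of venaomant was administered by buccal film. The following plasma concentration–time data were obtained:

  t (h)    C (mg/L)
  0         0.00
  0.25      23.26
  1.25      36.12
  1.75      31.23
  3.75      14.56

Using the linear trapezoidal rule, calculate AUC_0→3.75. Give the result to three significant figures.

Trapezoidal AUC_0→3.75:
  [0→0.25]: (0.00+23.26)/2 × 0.25 = 2.9075
  [0.25→1.25]: (23.26+36.12)/2 × 1 = 29.69
  [1.25→1.75]: (36.12+31.23)/2 × 0.5 = 16.8375
  [1.75→3.75]: (31.23+14.56)/2 × 2 = 45.79
  Sum = 95.225 mg/L·h

AUC = 95.2 mg/L·h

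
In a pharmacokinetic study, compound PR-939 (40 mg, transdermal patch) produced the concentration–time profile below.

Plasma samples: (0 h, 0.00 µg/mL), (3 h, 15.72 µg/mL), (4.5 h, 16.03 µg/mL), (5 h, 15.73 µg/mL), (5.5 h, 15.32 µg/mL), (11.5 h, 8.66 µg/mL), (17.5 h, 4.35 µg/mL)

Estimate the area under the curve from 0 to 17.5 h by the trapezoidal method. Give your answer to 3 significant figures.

Trapezoidal AUC_0→17.5:
  [0→3]: (0.00+15.72)/2 × 3 = 23.58
  [3→4.5]: (15.72+16.03)/2 × 1.5 = 23.8125
  [4.5→5]: (16.03+15.73)/2 × 0.5 = 7.94
  [5→5.5]: (15.73+15.32)/2 × 0.5 = 7.7625
  [5.5→11.5]: (15.32+8.66)/2 × 6 = 71.94
  [11.5→17.5]: (8.66+4.35)/2 × 6 = 39.03
  Sum = 174.065 µg/mL·h

AUC = 174 µg/mL·h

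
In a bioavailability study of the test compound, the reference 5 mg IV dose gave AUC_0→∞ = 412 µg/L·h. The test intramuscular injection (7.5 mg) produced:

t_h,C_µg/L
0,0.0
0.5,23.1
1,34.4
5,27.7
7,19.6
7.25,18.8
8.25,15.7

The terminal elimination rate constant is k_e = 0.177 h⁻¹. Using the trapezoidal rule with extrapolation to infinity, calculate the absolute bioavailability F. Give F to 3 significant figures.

Trapezoidal AUC_0→8.25 (intramuscular injection):
  [0→0.5]: (0.0+23.1)/2 × 0.5 = 5.775
  [0.5→1]: (23.1+34.4)/2 × 0.5 = 14.375
  [1→5]: (34.4+27.7)/2 × 4 = 124.2
  [5→7]: (27.7+19.6)/2 × 2 = 47.3
  [7→7.25]: (19.6+18.8)/2 × 0.25 = 4.8
  [7.25→8.25]: (18.8+15.7)/2 × 1 = 17.25
  Sum = 213.7 µg/L·h
Tail: C_last/k_e = 15.7/0.177 = 88.701
AUC_0→∞ (intramuscular injection) = 213.7 + 88.701 = 302.401 µg/L·h
F = (AUC_ev/D_ev)/(AUC_iv/D_iv) = (302.401/7.5)/(412/5) = 40.3201/82.4 = 0.4893

F = 0.489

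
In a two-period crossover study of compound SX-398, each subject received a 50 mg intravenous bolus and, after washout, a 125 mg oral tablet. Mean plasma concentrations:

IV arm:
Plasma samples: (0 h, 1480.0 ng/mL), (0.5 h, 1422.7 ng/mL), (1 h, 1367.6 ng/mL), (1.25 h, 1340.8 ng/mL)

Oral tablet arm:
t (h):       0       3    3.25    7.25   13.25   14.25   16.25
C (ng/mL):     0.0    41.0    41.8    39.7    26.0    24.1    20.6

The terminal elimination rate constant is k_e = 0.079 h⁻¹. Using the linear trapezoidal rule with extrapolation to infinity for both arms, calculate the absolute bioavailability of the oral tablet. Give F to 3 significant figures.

Trapezoidal AUC_0→1.25 (IV):
  [0→0.5]: (1480.0+1422.7)/2 × 0.5 = 725.675
  [0.5→1]: (1422.7+1367.6)/2 × 0.5 = 697.575
  [1→1.25]: (1367.6+1340.8)/2 × 0.25 = 338.55
  Sum = 1761.8 ng/mL·h
IV tail: 1340.8/0.079 = 16972.152; AUC_iv,0→∞ = 1761.8 + 16972.152 = 18733.952 ng/mL·h
Trapezoidal AUC_0→16.25 (oral tablet):
  [0→3]: (0.0+41.0)/2 × 3 = 61.5
  [3→3.25]: (41.0+41.8)/2 × 0.25 = 10.35
  [3.25→7.25]: (41.8+39.7)/2 × 4 = 163.0
  [7.25→13.25]: (39.7+26.0)/2 × 6 = 197.1
  [13.25→14.25]: (26.0+24.1)/2 × 1 = 25.05
  [14.25→16.25]: (24.1+20.6)/2 × 2 = 44.7
  Sum = 501.7 ng/mL·h
oral tablet tail: 20.6/0.079 = 260.759; AUC_ev,0→∞ = 501.7 + 260.759 = 762.459 ng/mL·h
F = (AUC_ev/D_ev)/(AUC_iv/D_iv) = (762.459/125)/(18733.952/50) = 6.099672/374.67904 = 0.0163

F = 0.0163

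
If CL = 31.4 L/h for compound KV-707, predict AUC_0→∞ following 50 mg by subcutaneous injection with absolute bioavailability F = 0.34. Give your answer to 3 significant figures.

AUC_0→∞ = F × Dose / CL
        = 0.34 × 50 / 31.4 = 0.541401 mg/L·h

AUC = 0.541 mg/L·h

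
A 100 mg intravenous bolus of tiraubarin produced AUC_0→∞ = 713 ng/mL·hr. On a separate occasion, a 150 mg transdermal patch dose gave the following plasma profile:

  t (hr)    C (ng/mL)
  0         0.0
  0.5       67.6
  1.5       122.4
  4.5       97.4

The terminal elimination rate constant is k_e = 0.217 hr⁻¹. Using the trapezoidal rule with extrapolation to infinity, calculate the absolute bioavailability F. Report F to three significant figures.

Trapezoidal AUC_0→4.5 (transdermal patch):
  [0→0.5]: (0.0+67.6)/2 × 0.5 = 16.9
  [0.5→1.5]: (67.6+122.4)/2 × 1 = 95.0
  [1.5→4.5]: (122.4+97.4)/2 × 3 = 329.7
  Sum = 441.6 ng/mL·hr
Tail: C_last/k_e = 97.4/0.217 = 448.848
AUC_0→∞ (transdermal patch) = 441.6 + 448.848 = 890.448 ng/mL·hr
F = (AUC_ev/D_ev)/(AUC_iv/D_iv) = (890.448/150)/(713/100) = 5.93632/7.13 = 0.8326

F = 0.833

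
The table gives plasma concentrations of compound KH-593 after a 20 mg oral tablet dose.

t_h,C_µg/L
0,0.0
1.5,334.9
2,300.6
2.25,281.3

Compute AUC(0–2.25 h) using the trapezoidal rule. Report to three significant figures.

AUC = 483 µg/L·h

Trapezoidal AUC_0→2.25:
  [0→1.5]: (0.0+334.9)/2 × 1.5 = 251.175
  [1.5→2]: (334.9+300.6)/2 × 0.5 = 158.875
  [2→2.25]: (300.6+281.3)/2 × 0.25 = 72.7375
  Sum = 482.7875 µg/L·h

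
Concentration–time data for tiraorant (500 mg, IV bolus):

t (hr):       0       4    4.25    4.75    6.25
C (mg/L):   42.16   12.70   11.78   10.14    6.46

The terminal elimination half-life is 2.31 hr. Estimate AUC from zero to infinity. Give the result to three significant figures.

AUC = 152 mg/L·hr

Trapezoidal AUC_0→6.25:
  [0→4]: (42.16+12.70)/2 × 4 = 109.72
  [4→4.25]: (12.70+11.78)/2 × 0.25 = 3.06
  [4.25→4.75]: (11.78+10.14)/2 × 0.5 = 5.48
  [4.75→6.25]: (10.14+6.46)/2 × 1.5 = 12.45
  Sum = 130.71 mg/L·hr
k_e = ln2 / t½ = 0.693147 / 2.31 = 0.3001 hr^-1
Extrapolated tail: C_last / k_e = 6.46 / 0.3001 = 21.526
AUC_0→∞ = 130.71 + 21.526 = 152.236 mg/L·hr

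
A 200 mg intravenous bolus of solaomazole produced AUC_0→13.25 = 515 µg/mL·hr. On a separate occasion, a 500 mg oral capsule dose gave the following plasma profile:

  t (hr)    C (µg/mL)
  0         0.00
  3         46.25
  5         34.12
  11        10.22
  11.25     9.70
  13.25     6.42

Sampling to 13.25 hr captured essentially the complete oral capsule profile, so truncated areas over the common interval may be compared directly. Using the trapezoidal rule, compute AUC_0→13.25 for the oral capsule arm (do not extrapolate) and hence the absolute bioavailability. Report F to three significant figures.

F = 0.234

Trapezoidal AUC_0→13.25 (oral capsule):
  [0→3]: (0.00+46.25)/2 × 3 = 69.375
  [3→5]: (46.25+34.12)/2 × 2 = 80.37
  [5→11]: (34.12+10.22)/2 × 6 = 133.02
  [11→11.25]: (10.22+9.70)/2 × 0.25 = 2.49
  [11.25→13.25]: (9.70+6.42)/2 × 2 = 16.12
  Sum = 301.375 µg/mL·hr
F = (AUC_ev/D_ev)/(AUC_iv/D_iv) = (301.375/500)/(515/200) = 0.60275/2.575 = 0.2341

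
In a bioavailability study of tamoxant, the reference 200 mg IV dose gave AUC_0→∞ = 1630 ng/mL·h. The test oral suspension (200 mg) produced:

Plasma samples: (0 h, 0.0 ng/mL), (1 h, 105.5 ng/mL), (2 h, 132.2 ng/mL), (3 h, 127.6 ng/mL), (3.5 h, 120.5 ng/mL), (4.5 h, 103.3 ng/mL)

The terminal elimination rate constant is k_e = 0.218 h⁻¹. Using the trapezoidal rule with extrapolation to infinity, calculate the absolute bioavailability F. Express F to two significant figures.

Trapezoidal AUC_0→4.5 (oral suspension):
  [0→1]: (0.0+105.5)/2 × 1 = 52.75
  [1→2]: (105.5+132.2)/2 × 1 = 118.85
  [2→3]: (132.2+127.6)/2 × 1 = 129.9
  [3→3.5]: (127.6+120.5)/2 × 0.5 = 62.025
  [3.5→4.5]: (120.5+103.3)/2 × 1 = 111.9
  Sum = 475.425 ng/mL·h
Tail: C_last/k_e = 103.3/0.218 = 473.853
AUC_0→∞ (oral suspension) = 475.425 + 473.853 = 949.278 ng/mL·h
F = (AUC_ev/D_ev)/(AUC_iv/D_iv) = (949.278/200)/(1630/200) = 4.74639/8.15 = 0.5824

F = 0.58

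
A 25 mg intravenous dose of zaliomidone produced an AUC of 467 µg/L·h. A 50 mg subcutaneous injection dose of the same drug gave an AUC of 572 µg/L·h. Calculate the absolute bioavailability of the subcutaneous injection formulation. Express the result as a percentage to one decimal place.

F = (AUC_ev / D_ev) / (AUC_iv / D_iv)
  = (572/50) / (467/25)
  = 11.44 / 18.68 = 0.6124
  = 61.24%

F = 61.2%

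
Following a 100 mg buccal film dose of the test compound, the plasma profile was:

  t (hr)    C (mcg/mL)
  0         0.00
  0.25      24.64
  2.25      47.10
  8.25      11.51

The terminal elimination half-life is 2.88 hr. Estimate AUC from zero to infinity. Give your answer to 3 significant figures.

AUC = 298 mcg/mL·hr

Trapezoidal AUC_0→8.25:
  [0→0.25]: (0.00+24.64)/2 × 0.25 = 3.08
  [0.25→2.25]: (24.64+47.10)/2 × 2 = 71.74
  [2.25→8.25]: (47.10+11.51)/2 × 6 = 175.83
  Sum = 250.65 mcg/mL·hr
k_e = ln2 / t½ = 0.693147 / 2.88 = 0.2407 hr^-1
Extrapolated tail: C_last / k_e = 11.51 / 0.2407 = 47.819
AUC_0→∞ = 250.65 + 47.819 = 298.469 mcg/mL·hr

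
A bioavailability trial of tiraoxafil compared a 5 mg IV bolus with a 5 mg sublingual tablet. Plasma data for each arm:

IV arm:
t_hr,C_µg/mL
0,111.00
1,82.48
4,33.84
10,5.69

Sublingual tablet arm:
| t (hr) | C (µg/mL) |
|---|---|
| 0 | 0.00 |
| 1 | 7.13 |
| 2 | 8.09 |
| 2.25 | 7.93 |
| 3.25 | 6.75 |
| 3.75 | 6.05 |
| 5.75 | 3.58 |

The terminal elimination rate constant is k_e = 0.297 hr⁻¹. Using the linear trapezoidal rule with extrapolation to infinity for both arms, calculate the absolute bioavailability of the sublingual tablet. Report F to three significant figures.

F = 0.111

Trapezoidal AUC_0→10 (IV):
  [0→1]: (111.00+82.48)/2 × 1 = 96.74
  [1→4]: (82.48+33.84)/2 × 3 = 174.48
  [4→10]: (33.84+5.69)/2 × 6 = 118.59
  Sum = 389.81 µg/mL·hr
IV tail: 5.69/0.297 = 19.158; AUC_iv,0→∞ = 389.81 + 19.158 = 408.968 µg/mL·hr
Trapezoidal AUC_0→5.75 (sublingual tablet):
  [0→1]: (0.00+7.13)/2 × 1 = 3.565
  [1→2]: (7.13+8.09)/2 × 1 = 7.61
  [2→2.25]: (8.09+7.93)/2 × 0.25 = 2.0025
  [2.25→3.25]: (7.93+6.75)/2 × 1 = 7.34
  [3.25→3.75]: (6.75+6.05)/2 × 0.5 = 3.2
  [3.75→5.75]: (6.05+3.58)/2 × 2 = 9.63
  Sum = 33.3475 µg/mL·hr
sublingual tablet tail: 3.58/0.297 = 12.054; AUC_ev,0→∞ = 33.3475 + 12.054 = 45.4015 µg/mL·hr
F = (AUC_ev/D_ev)/(AUC_iv/D_iv) = (45.4015/5)/(408.968/5) = 9.0803/81.7936 = 0.1110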